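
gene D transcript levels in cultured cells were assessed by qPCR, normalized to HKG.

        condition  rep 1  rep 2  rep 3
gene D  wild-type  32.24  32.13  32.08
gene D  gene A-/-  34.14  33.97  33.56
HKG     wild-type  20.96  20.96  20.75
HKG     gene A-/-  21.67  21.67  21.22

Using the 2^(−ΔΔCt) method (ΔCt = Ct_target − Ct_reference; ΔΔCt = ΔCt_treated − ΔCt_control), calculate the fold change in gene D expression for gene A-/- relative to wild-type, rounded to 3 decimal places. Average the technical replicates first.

Mean Ct: gene D wild-type 32.150; gene D gene A-/- 33.890; HKG wild-type 20.890; HKG gene A-/- 21.520
ΔCt(wild-type) = 32.150 − 20.890 = 11.260
ΔCt(gene A-/-) = 33.890 − 21.520 = 12.370
ΔΔCt = 12.370 − 11.260 = 1.110
Fold change = 2^(−1.110) = 0.4633

0.463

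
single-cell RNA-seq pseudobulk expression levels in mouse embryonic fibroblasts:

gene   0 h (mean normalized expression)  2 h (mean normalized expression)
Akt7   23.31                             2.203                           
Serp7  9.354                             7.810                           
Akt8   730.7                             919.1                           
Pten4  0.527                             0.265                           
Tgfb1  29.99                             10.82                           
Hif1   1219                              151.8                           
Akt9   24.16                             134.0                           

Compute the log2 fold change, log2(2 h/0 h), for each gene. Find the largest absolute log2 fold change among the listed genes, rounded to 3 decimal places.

3.403

log2(2.203/23.31) = -3.403  (Akt7)
log2(7.810/9.354) = -0.260  (Serp7)
log2(919.1/730.7) = 0.331  (Akt8)
log2(0.265/0.527) = -0.992  (Pten4)
log2(10.82/29.99) = -1.471  (Tgfb1)
log2(151.8/1219) = -3.005  (Hif1)
log2(134.0/24.16) = 2.472  (Akt9)
The largest magnitude belongs to Akt7.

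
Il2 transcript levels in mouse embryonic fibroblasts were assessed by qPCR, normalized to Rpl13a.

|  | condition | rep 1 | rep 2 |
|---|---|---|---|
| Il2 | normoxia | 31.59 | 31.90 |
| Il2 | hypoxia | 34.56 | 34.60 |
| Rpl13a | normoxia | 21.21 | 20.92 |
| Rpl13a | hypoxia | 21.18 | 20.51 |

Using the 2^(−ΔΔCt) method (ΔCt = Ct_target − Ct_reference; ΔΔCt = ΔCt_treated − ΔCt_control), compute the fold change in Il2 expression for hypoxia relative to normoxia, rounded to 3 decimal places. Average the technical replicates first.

0.120

Mean Ct: Il2 normoxia 31.745; Il2 hypoxia 34.580; Rpl13a normoxia 21.065; Rpl13a hypoxia 20.845
ΔCt(normoxia) = 31.745 − 21.065 = 10.680
ΔCt(hypoxia) = 34.580 − 20.845 = 13.735
ΔΔCt = 13.735 − 10.680 = 3.055
Fold change = 2^(−3.055) = 0.1203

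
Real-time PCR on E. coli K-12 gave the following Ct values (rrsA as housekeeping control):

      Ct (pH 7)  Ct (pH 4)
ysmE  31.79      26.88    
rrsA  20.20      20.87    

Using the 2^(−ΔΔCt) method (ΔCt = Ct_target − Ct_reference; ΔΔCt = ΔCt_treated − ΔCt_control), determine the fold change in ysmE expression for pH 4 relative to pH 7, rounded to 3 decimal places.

ΔCt(pH 7) = 31.790 − 20.200 = 11.590
ΔCt(pH 4) = 26.880 − 20.870 = 6.010
ΔΔCt = 6.010 − 11.590 = -5.580
Fold change = 2^(−(-5.580)) = 2^5.580 = 47.8352

47.835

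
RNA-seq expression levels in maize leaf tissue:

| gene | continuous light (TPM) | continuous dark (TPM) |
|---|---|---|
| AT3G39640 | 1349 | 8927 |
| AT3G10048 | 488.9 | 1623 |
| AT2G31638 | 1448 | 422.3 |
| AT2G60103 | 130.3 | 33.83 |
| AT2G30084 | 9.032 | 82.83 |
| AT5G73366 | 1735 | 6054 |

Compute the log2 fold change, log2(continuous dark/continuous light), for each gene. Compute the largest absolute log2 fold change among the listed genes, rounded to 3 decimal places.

3.197

log2(8927/1349) = 2.726  (AT3G39640)
log2(1623/488.9) = 1.731  (AT3G10048)
log2(422.3/1448) = -1.778  (AT2G31638)
log2(33.83/130.3) = -1.945  (AT2G60103)
log2(82.83/9.032) = 3.197  (AT2G30084)
log2(6054/1735) = 1.803  (AT5G73366)
The largest magnitude belongs to AT2G30084.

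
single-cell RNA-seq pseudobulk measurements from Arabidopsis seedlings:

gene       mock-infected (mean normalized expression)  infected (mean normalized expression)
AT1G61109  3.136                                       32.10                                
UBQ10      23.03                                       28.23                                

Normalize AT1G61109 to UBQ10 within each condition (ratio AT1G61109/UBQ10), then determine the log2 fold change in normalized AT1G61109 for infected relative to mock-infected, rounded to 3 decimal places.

AT1G61109/UBQ10 (mock-infected) = 3.136 / 23.03 = 0.13617
AT1G61109/UBQ10 (infected) = 32.10 / 28.23 = 1.1371
Fold change = 1.1371 / 0.13617 = 8.3505
log2(8.3505) = 3.0619

3.062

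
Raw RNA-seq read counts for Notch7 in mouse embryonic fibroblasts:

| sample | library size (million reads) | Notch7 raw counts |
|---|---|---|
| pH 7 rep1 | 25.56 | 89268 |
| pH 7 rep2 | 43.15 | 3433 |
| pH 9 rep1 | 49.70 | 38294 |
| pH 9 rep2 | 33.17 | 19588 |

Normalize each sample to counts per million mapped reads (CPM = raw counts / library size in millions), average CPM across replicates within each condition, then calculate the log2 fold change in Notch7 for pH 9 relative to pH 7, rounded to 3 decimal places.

-1.392

CPM(pH 7 rep1) = 89268 / 25.56 = 3492.4883
CPM(pH 7 rep2) = 3433 / 43.15 = 79.5597
CPM(pH 9 rep1) = 38294 / 49.70 = 770.5030
CPM(pH 9 rep2) = 19588 / 33.17 = 590.5336
mean CPM(pH 7) = 1786.0240; mean CPM(pH 9) = 680.5183
Fold change = 680.5183 / 1786.0240 = 0.38102
log2(0.38102) = -1.3920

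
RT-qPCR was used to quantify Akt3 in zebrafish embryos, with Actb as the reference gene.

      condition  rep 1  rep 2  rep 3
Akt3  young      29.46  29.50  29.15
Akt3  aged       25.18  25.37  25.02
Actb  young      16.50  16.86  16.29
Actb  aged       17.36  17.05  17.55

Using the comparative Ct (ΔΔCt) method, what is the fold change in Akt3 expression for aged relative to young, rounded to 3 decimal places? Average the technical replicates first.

Mean Ct: Akt3 young 29.370; Akt3 aged 25.190; Actb young 16.550; Actb aged 17.320
ΔCt(young) = 29.370 − 16.550 = 12.820
ΔCt(aged) = 25.190 − 17.320 = 7.870
ΔΔCt = 7.870 − 12.820 = -4.950
Fold change = 2^(−(-4.950)) = 2^4.950 = 30.9100

30.910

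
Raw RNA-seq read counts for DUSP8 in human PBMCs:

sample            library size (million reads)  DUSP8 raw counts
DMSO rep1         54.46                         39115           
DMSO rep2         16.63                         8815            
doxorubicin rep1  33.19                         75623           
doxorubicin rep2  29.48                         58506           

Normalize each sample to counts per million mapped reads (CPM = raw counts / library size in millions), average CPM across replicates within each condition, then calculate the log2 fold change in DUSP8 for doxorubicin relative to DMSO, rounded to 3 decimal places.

CPM(DMSO rep1) = 39115 / 54.46 = 718.2336
CPM(DMSO rep2) = 8815 / 16.63 = 530.0661
CPM(doxorubicin rep1) = 75623 / 33.19 = 2278.4875
CPM(doxorubicin rep2) = 58506 / 29.48 = 1984.5997
mean CPM(DMSO) = 624.1499; mean CPM(doxorubicin) = 2131.5436
Fold change = 2131.5436 / 624.1499 = 3.41512
log2(3.41512) = 1.7719

1.772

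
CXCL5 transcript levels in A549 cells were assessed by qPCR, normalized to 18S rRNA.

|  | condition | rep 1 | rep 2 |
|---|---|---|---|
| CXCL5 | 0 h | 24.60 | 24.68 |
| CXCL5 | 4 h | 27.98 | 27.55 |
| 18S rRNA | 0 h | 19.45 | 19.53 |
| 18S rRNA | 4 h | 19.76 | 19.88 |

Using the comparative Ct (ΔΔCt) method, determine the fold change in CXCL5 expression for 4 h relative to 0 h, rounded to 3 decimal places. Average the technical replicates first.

0.144

Mean Ct: CXCL5 0 h 24.640; CXCL5 4 h 27.765; 18S rRNA 0 h 19.490; 18S rRNA 4 h 19.820
ΔCt(0 h) = 24.640 − 19.490 = 5.150
ΔCt(4 h) = 27.765 − 19.820 = 7.945
ΔΔCt = 7.945 − 5.150 = 2.795
Fold change = 2^(−2.795) = 0.1441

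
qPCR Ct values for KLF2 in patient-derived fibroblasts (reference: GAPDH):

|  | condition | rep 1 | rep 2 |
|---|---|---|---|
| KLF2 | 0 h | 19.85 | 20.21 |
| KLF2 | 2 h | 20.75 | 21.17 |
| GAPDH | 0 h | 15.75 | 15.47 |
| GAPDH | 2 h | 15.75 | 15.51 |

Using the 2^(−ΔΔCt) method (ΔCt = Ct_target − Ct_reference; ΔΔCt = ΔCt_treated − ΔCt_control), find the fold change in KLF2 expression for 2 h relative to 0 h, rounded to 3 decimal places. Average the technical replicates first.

Mean Ct: KLF2 0 h 20.030; KLF2 2 h 20.960; GAPDH 0 h 15.610; GAPDH 2 h 15.630
ΔCt(0 h) = 20.030 − 15.610 = 4.420
ΔCt(2 h) = 20.960 − 15.630 = 5.330
ΔΔCt = 5.330 − 4.420 = 0.910
Fold change = 2^(−0.910) = 0.5322

0.532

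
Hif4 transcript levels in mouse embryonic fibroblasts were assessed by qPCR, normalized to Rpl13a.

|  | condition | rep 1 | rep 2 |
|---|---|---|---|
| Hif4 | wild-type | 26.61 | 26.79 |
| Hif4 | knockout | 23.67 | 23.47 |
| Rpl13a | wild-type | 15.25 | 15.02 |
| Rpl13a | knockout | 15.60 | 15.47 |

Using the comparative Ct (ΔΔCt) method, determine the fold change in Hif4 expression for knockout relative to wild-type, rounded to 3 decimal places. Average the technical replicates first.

Mean Ct: Hif4 wild-type 26.700; Hif4 knockout 23.570; Rpl13a wild-type 15.135; Rpl13a knockout 15.535
ΔCt(wild-type) = 26.700 − 15.135 = 11.565
ΔCt(knockout) = 23.570 − 15.535 = 8.035
ΔΔCt = 8.035 − 11.565 = -3.530
Fold change = 2^(−(-3.530)) = 2^3.530 = 11.5514

11.551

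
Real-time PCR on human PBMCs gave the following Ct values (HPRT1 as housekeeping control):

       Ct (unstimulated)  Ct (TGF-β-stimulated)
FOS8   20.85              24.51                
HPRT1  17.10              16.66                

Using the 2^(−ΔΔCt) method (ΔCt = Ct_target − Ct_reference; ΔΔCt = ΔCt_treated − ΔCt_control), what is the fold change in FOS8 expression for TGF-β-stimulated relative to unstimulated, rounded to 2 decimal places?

0.06

ΔCt(unstimulated) = 20.850 − 17.100 = 3.750
ΔCt(TGF-β-stimulated) = 24.510 − 16.660 = 7.850
ΔΔCt = 7.850 − 3.750 = 4.100
Fold change = 2^(−4.100) = 0.058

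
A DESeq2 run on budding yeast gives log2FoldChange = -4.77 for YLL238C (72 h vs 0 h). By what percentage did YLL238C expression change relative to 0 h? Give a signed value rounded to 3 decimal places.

Fold change = 2^(-4.77) = 0.0367
Percent change = (FC − 1) × 100% = (0.0367 − 1) × 100 = -96.335%

-96.335%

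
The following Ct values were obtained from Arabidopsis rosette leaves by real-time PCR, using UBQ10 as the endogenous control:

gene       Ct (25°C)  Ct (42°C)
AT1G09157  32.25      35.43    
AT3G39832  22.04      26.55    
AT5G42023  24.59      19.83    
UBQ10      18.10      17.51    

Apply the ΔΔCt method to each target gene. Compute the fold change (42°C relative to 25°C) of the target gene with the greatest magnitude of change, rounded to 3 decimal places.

0.029

AT1G09157: ΔΔCt = (35.43−17.51) − (32.25−18.10) = 17.92 − 14.15 = 3.77; fold change = 2^-3.77 = 0.073
AT3G39832: ΔΔCt = (26.55−17.51) − (22.04−18.10) = 9.04 − 3.94 = 5.10; fold change = 2^-5.10 = 0.029
AT5G42023: ΔΔCt = (19.83−17.51) − (24.59−18.10) = 2.32 − 6.49 = -4.17; fold change = 2^4.17 = 18.001
AT3G39832 has the largest |ΔΔCt| = 5.10.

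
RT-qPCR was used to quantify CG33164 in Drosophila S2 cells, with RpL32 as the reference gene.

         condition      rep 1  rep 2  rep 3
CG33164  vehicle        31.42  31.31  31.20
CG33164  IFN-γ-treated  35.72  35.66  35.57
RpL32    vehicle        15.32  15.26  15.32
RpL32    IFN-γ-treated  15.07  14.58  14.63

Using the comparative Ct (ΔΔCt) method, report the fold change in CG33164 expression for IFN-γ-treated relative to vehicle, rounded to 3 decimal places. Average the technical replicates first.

0.034

Mean Ct: CG33164 vehicle 31.310; CG33164 IFN-γ-treated 35.650; RpL32 vehicle 15.300; RpL32 IFN-γ-treated 14.760
ΔCt(vehicle) = 31.310 − 15.300 = 16.010
ΔCt(IFN-γ-treated) = 35.650 − 14.760 = 20.890
ΔΔCt = 20.890 − 16.010 = 4.880
Fold change = 2^(−4.880) = 0.0340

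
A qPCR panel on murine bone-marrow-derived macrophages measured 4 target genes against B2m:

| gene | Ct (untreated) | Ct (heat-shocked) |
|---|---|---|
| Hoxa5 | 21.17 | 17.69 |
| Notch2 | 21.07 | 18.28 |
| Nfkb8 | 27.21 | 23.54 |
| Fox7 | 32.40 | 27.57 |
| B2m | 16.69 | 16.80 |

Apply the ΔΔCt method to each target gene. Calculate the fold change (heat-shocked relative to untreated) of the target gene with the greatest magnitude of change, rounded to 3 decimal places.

30.696

Hoxa5: ΔΔCt = (17.69−16.80) − (21.17−16.69) = 0.89 − 4.48 = -3.59; fold change = 2^3.59 = 12.042
Notch2: ΔΔCt = (18.28−16.80) − (21.07−16.69) = 1.48 − 4.38 = -2.90; fold change = 2^2.90 = 7.464
Nfkb8: ΔΔCt = (23.54−16.80) − (27.21−16.69) = 6.74 − 10.52 = -3.78; fold change = 2^3.78 = 13.737
Fox7: ΔΔCt = (27.57−16.80) − (32.40−16.69) = 10.77 − 15.71 = -4.94; fold change = 2^4.94 = 30.696
Fox7 has the largest |ΔΔCt| = 4.94.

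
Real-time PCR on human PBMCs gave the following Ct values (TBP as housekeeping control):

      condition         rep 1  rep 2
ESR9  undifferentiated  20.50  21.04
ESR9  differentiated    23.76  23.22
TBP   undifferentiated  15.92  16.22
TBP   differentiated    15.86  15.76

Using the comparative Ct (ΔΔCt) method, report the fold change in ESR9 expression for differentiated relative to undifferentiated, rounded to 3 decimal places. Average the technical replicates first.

Mean Ct: ESR9 undifferentiated 20.770; ESR9 differentiated 23.490; TBP undifferentiated 16.070; TBP differentiated 15.810
ΔCt(undifferentiated) = 20.770 − 16.070 = 4.700
ΔCt(differentiated) = 23.490 − 15.810 = 7.680
ΔΔCt = 7.680 − 4.700 = 2.980
Fold change = 2^(−2.980) = 0.1267

0.127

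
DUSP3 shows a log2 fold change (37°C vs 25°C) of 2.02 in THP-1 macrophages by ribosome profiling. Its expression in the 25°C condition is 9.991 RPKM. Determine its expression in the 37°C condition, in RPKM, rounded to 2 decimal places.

40.52

Fold change = 2^(2.02) = 4.0558
37°C expression = 9.991 × 4.0558 = 40.52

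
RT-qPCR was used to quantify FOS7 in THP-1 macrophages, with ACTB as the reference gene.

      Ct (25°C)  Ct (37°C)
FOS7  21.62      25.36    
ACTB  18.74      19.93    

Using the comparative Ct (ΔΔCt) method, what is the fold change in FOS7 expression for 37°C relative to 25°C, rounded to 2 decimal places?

0.17

ΔCt(25°C) = 21.620 − 18.740 = 2.880
ΔCt(37°C) = 25.360 − 19.930 = 5.430
ΔΔCt = 5.430 − 2.880 = 2.550
Fold change = 2^(−2.550) = 0.171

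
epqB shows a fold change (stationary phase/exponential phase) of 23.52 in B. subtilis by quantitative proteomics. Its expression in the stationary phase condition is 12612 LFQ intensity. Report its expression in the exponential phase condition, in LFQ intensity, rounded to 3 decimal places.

exponential phase expression = 12612 / 23.52 = 536.224

536.224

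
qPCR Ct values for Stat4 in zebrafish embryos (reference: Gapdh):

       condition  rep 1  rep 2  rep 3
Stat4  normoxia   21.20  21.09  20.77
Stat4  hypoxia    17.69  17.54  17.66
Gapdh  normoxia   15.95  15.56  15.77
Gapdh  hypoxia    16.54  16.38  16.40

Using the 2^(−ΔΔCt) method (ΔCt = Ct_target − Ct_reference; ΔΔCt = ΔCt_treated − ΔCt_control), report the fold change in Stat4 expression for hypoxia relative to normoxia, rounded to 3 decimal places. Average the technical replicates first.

Mean Ct: Stat4 normoxia 21.020; Stat4 hypoxia 17.630; Gapdh normoxia 15.760; Gapdh hypoxia 16.440
ΔCt(normoxia) = 21.020 − 15.760 = 5.260
ΔCt(hypoxia) = 17.630 − 16.440 = 1.190
ΔΔCt = 1.190 − 5.260 = -4.070
Fold change = 2^(−(-4.070)) = 2^4.070 = 16.7955

16.795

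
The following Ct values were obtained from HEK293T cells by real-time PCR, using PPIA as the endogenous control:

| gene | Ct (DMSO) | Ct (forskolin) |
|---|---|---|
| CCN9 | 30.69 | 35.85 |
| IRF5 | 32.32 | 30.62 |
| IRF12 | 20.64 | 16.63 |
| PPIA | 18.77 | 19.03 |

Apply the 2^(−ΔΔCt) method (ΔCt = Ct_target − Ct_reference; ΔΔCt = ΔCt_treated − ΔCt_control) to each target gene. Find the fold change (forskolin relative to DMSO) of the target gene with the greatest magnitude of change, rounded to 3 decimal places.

CCN9: ΔΔCt = (35.85−19.03) − (30.69−18.77) = 16.82 − 11.92 = 4.90; fold change = 2^-4.90 = 0.033
IRF5: ΔΔCt = (30.62−19.03) − (32.32−18.77) = 11.59 − 13.55 = -1.96; fold change = 2^1.96 = 3.891
IRF12: ΔΔCt = (16.63−19.03) − (20.64−18.77) = -2.40 − 1.87 = -4.27; fold change = 2^4.27 = 19.293
CCN9 has the largest |ΔΔCt| = 4.90.

0.033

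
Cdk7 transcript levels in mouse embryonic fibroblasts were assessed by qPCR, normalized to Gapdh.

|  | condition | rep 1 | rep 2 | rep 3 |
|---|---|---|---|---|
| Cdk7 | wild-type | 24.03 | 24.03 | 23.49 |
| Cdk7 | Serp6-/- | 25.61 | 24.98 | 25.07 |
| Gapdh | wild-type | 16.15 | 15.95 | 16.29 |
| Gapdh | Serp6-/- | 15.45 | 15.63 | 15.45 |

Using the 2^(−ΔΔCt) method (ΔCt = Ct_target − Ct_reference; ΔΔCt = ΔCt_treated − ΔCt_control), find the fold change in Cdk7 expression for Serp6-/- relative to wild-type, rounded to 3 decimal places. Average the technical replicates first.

Mean Ct: Cdk7 wild-type 23.850; Cdk7 Serp6-/- 25.220; Gapdh wild-type 16.130; Gapdh Serp6-/- 15.510
ΔCt(wild-type) = 23.850 − 16.130 = 7.720
ΔCt(Serp6-/-) = 25.220 − 15.510 = 9.710
ΔΔCt = 9.710 − 7.720 = 1.990
Fold change = 2^(−1.990) = 0.2517

0.252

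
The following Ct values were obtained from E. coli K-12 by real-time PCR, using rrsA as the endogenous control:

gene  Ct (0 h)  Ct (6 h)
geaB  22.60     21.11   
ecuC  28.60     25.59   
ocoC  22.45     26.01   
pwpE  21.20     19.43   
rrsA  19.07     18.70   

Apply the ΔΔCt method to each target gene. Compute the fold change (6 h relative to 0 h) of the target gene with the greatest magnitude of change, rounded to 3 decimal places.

0.066

geaB: ΔΔCt = (21.11−18.70) − (22.60−19.07) = 2.41 − 3.53 = -1.12; fold change = 2^1.12 = 2.173
ecuC: ΔΔCt = (25.59−18.70) − (28.60−19.07) = 6.89 − 9.53 = -2.64; fold change = 2^2.64 = 6.233
ocoC: ΔΔCt = (26.01−18.70) − (22.45−19.07) = 7.31 − 3.38 = 3.93; fold change = 2^-3.93 = 0.066
pwpE: ΔΔCt = (19.43−18.70) − (21.20−19.07) = 0.73 − 2.13 = -1.40; fold change = 2^1.40 = 2.639
ocoC has the largest |ΔΔCt| = 3.93.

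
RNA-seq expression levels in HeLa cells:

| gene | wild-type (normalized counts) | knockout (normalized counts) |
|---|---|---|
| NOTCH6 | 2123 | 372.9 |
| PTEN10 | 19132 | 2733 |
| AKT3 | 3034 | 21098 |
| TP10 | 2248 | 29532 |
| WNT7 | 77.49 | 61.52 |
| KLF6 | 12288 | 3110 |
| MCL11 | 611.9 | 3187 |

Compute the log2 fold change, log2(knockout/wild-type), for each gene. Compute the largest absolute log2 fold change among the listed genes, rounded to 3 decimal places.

log2(372.9/2123) = -2.509  (NOTCH6)
log2(2733/19132) = -2.807  (PTEN10)
log2(21098/3034) = 2.798  (AKT3)
log2(29532/2248) = 3.716  (TP10)
log2(61.52/77.49) = -0.333  (WNT7)
log2(3110/12288) = -1.982  (KLF6)
log2(3187/611.9) = 2.381  (MCL11)
The largest magnitude belongs to TP10.

3.716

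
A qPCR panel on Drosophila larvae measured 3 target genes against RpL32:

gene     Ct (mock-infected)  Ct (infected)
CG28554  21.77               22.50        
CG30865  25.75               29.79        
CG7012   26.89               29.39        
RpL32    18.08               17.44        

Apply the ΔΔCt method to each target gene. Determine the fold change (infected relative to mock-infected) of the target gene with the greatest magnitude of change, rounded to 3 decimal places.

CG28554: ΔΔCt = (22.50−17.44) − (21.77−18.08) = 5.06 − 3.69 = 1.37; fold change = 2^-1.37 = 0.387
CG30865: ΔΔCt = (29.79−17.44) − (25.75−18.08) = 12.35 − 7.67 = 4.68; fold change = 2^-4.68 = 0.039
CG7012: ΔΔCt = (29.39−17.44) − (26.89−18.08) = 11.95 − 8.81 = 3.14; fold change = 2^-3.14 = 0.113
CG30865 has the largest |ΔΔCt| = 4.68.

0.039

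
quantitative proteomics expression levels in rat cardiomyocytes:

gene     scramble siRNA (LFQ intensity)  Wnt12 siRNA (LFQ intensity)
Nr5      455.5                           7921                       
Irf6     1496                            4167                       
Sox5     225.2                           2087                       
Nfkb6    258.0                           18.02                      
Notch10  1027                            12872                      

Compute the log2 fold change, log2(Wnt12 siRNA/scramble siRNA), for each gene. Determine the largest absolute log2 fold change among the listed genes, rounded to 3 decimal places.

4.120

log2(7921/455.5) = 4.120  (Nr5)
log2(4167/1496) = 1.478  (Irf6)
log2(2087/225.2) = 3.212  (Sox5)
log2(18.02/258.0) = -3.840  (Nfkb6)
log2(12872/1027) = 3.648  (Notch10)
The largest magnitude belongs to Nr5.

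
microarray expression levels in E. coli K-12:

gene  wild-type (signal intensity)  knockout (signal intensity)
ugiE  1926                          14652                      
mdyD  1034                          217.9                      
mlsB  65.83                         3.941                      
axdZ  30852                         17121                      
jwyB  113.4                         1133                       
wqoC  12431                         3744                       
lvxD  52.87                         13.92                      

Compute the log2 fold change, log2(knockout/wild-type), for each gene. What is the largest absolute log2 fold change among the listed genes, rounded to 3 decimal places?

log2(14652/1926) = 2.927  (ugiE)
log2(217.9/1034) = -2.246  (mdyD)
log2(3.941/65.83) = -4.062  (mlsB)
log2(17121/30852) = -0.850  (axdZ)
log2(1133/113.4) = 3.321  (jwyB)
log2(3744/12431) = -1.731  (wqoC)
log2(13.92/52.87) = -1.925  (lvxD)
The largest magnitude belongs to mlsB.

4.062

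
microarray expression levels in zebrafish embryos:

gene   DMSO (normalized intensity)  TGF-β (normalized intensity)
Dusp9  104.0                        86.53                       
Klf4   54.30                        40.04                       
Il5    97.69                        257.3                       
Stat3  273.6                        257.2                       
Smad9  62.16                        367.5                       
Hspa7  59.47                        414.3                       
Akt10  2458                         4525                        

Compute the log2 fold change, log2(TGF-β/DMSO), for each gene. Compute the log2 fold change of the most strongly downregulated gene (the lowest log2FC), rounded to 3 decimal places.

-0.440

log2(86.53/104.0) = -0.265  (Dusp9)
log2(40.04/54.30) = -0.440  (Klf4)
log2(257.3/97.69) = 1.397  (Il5)
log2(257.2/273.6) = -0.089  (Stat3)
log2(367.5/62.16) = 2.564  (Smad9)
log2(414.3/59.47) = 2.800  (Hspa7)
log2(4525/2458) = 0.880  (Akt10)
Klf4 is most strongly downregulated.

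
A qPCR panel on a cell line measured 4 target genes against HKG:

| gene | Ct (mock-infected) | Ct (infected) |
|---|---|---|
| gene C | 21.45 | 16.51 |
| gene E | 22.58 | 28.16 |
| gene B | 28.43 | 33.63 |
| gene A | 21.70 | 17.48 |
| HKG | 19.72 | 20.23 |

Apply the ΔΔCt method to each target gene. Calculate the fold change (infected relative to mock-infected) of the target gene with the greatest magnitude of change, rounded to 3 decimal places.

43.713

gene C: ΔΔCt = (16.51−20.23) − (21.45−19.72) = -3.72 − 1.73 = -5.45; fold change = 2^5.45 = 43.713
gene E: ΔΔCt = (28.16−20.23) − (22.58−19.72) = 7.93 − 2.86 = 5.07; fold change = 2^-5.07 = 0.030
gene B: ΔΔCt = (33.63−20.23) − (28.43−19.72) = 13.40 − 8.71 = 4.69; fold change = 2^-4.69 = 0.039
gene A: ΔΔCt = (17.48−20.23) − (21.70−19.72) = -2.75 − 1.98 = -4.73; fold change = 2^4.73 = 26.538
gene C has the largest |ΔΔCt| = 5.45.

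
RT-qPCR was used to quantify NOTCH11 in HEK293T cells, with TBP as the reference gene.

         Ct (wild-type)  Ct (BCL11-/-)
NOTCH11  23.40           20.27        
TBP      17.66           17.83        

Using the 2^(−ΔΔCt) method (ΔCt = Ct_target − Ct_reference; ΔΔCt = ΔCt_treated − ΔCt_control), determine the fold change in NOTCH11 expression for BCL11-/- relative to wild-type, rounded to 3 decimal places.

ΔCt(wild-type) = 23.400 − 17.660 = 5.740
ΔCt(BCL11-/-) = 20.270 − 17.830 = 2.440
ΔΔCt = 2.440 − 5.740 = -3.300
Fold change = 2^(−(-3.300)) = 2^3.300 = 9.8492

9.849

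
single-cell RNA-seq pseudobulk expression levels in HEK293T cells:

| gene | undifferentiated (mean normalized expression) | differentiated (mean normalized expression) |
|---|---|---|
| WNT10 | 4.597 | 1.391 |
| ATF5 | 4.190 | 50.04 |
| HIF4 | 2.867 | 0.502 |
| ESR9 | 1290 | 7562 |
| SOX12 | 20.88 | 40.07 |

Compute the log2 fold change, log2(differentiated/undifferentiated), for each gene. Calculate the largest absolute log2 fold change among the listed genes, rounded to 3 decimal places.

3.578

log2(1.391/4.597) = -1.725  (WNT10)
log2(50.04/4.190) = 3.578  (ATF5)
log2(0.502/2.867) = -2.514  (HIF4)
log2(7562/1290) = 2.551  (ESR9)
log2(40.07/20.88) = 0.940  (SOX12)
The largest magnitude belongs to ATF5.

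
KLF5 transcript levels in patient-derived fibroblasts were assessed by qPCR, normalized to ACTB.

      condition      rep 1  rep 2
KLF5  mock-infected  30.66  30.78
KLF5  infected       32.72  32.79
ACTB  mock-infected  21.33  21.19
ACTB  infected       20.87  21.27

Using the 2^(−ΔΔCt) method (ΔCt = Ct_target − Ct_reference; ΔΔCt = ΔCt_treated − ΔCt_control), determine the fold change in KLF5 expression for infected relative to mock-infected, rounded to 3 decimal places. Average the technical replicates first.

Mean Ct: KLF5 mock-infected 30.720; KLF5 infected 32.755; ACTB mock-infected 21.260; ACTB infected 21.070
ΔCt(mock-infected) = 30.720 − 21.260 = 9.460
ΔCt(infected) = 32.755 − 21.070 = 11.685
ΔΔCt = 11.685 − 9.460 = 2.225
Fold change = 2^(−2.225) = 0.2139

0.214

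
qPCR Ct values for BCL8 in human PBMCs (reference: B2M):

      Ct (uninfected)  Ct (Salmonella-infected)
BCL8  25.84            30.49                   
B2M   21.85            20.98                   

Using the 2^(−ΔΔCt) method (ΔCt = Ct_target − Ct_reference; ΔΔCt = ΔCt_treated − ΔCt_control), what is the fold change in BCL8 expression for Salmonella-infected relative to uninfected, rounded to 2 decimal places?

0.02

ΔCt(uninfected) = 25.840 − 21.850 = 3.990
ΔCt(Salmonella-infected) = 30.490 − 20.980 = 9.510
ΔΔCt = 9.510 − 3.990 = 5.520
Fold change = 2^(−5.520) = 0.022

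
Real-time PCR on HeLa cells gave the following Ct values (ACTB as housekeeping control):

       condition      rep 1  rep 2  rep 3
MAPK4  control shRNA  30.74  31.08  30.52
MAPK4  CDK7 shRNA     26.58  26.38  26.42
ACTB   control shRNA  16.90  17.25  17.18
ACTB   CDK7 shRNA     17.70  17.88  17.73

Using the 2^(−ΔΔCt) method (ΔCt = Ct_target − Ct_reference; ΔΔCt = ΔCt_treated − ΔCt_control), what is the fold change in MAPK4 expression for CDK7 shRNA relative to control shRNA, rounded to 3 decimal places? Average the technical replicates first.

31.559

Mean Ct: MAPK4 control shRNA 30.780; MAPK4 CDK7 shRNA 26.460; ACTB control shRNA 17.110; ACTB CDK7 shRNA 17.770
ΔCt(control shRNA) = 30.780 − 17.110 = 13.670
ΔCt(CDK7 shRNA) = 26.460 − 17.770 = 8.690
ΔΔCt = 8.690 − 13.670 = -4.980
Fold change = 2^(−(-4.980)) = 2^4.980 = 31.5594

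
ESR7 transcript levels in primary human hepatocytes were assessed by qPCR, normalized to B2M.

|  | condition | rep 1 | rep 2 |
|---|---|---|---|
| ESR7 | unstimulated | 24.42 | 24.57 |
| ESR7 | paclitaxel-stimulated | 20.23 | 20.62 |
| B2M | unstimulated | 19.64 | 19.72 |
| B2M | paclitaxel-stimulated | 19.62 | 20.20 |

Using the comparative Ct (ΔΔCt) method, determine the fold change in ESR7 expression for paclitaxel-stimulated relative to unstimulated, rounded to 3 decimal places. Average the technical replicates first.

Mean Ct: ESR7 unstimulated 24.495; ESR7 paclitaxel-stimulated 20.425; B2M unstimulated 19.680; B2M paclitaxel-stimulated 19.910
ΔCt(unstimulated) = 24.495 − 19.680 = 4.815
ΔCt(paclitaxel-stimulated) = 20.425 − 19.910 = 0.515
ΔΔCt = 0.515 − 4.815 = -4.300
Fold change = 2^(−(-4.300)) = 2^4.300 = 19.6983

19.698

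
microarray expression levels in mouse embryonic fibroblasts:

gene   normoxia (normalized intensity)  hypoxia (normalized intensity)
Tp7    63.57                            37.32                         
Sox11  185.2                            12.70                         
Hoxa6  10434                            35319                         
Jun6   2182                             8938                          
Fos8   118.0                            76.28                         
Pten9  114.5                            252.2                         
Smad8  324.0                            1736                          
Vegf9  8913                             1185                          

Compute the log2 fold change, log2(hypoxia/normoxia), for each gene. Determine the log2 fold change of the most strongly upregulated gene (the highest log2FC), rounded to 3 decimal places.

log2(37.32/63.57) = -0.768  (Tp7)
log2(12.70/185.2) = -3.866  (Sox11)
log2(35319/10434) = 1.759  (Hoxa6)
log2(8938/2182) = 2.034  (Jun6)
log2(76.28/118.0) = -0.629  (Fos8)
log2(252.2/114.5) = 1.139  (Pten9)
log2(1736/324.0) = 2.422  (Smad8)
log2(1185/8913) = -2.911  (Vegf9)
Smad8 is most strongly upregulated.

2.422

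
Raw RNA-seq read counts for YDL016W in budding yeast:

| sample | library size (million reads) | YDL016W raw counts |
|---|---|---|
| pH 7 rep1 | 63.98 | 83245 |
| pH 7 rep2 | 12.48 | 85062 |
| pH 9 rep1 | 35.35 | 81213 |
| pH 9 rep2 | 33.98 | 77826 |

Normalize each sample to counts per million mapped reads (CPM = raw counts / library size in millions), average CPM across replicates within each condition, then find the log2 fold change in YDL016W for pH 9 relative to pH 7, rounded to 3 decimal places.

CPM(pH 7 rep1) = 83245 / 63.98 = 1301.1097
CPM(pH 7 rep2) = 85062 / 12.48 = 6815.8654
CPM(pH 9 rep1) = 81213 / 35.35 = 2297.3975
CPM(pH 9 rep2) = 77826 / 33.98 = 2290.3473
mean CPM(pH 7) = 4058.4876; mean CPM(pH 9) = 2293.8724
Fold change = 2293.8724 / 4058.4876 = 0.56520
log2(0.56520) = -0.8232

-0.823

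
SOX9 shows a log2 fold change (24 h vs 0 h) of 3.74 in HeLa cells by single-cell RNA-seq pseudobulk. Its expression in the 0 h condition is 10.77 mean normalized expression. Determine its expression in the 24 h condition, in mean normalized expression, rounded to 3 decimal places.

Fold change = 2^(3.74) = 13.3614
24 h expression = 10.77 × 13.3614 = 143.902

143.902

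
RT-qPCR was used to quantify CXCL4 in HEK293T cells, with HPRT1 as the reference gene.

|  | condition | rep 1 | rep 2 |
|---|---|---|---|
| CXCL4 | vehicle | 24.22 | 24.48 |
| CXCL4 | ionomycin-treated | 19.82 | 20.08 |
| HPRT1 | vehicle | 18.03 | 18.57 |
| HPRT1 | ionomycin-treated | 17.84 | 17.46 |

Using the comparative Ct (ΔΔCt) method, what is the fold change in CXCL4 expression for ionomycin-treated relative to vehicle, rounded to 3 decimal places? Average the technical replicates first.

13.454

Mean Ct: CXCL4 vehicle 24.350; CXCL4 ionomycin-treated 19.950; HPRT1 vehicle 18.300; HPRT1 ionomycin-treated 17.650
ΔCt(vehicle) = 24.350 − 18.300 = 6.050
ΔCt(ionomycin-treated) = 19.950 − 17.650 = 2.300
ΔΔCt = 2.300 − 6.050 = -3.750
Fold change = 2^(−(-3.750)) = 2^3.750 = 13.4543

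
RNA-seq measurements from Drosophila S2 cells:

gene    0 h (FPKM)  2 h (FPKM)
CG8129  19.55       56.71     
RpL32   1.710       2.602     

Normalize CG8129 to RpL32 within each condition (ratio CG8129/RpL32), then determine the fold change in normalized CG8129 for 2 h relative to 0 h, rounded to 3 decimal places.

1.906

CG8129/RpL32 (0 h) = 19.55 / 1.710 = 11.433
CG8129/RpL32 (2 h) = 56.71 / 2.602 = 21.795
Fold change = 21.795 / 11.433 = 1.9063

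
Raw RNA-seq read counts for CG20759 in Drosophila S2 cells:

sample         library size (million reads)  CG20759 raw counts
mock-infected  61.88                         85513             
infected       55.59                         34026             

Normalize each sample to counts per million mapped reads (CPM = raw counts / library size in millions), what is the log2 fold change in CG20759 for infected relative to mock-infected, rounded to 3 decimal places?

-1.175

CPM(mock-infected) = 85513 / 61.88 = 1381.9166
CPM(infected) = 34026 / 55.59 = 612.0885
Fold change = 612.0885 / 1381.9166 = 0.44293
log2(0.44293) = -1.1749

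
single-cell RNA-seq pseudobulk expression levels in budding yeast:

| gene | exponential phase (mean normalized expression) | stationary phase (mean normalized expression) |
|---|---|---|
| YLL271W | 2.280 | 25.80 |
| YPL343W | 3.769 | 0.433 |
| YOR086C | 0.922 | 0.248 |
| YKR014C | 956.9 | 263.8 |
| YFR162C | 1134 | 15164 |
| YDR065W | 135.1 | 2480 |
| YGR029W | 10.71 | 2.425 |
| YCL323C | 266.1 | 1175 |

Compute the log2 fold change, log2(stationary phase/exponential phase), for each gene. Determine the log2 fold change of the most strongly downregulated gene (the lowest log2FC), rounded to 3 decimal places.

-3.122

log2(25.80/2.280) = 3.500  (YLL271W)
log2(0.433/3.769) = -3.122  (YPL343W)
log2(0.248/0.922) = -1.894  (YOR086C)
log2(263.8/956.9) = -1.859  (YKR014C)
log2(15164/1134) = 3.741  (YFR162C)
log2(2480/135.1) = 4.198  (YDR065W)
log2(2.425/10.71) = -2.143  (YGR029W)
log2(1175/266.1) = 2.143  (YCL323C)
YPL343W is most strongly downregulated.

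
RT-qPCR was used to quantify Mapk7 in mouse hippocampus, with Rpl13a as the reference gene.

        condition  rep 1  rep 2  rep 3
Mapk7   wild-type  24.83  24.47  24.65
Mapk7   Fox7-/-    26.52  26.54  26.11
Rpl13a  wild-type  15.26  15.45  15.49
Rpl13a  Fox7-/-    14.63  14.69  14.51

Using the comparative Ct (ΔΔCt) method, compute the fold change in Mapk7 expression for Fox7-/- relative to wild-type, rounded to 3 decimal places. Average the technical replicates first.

Mean Ct: Mapk7 wild-type 24.650; Mapk7 Fox7-/- 26.390; Rpl13a wild-type 15.400; Rpl13a Fox7-/- 14.610
ΔCt(wild-type) = 24.650 − 15.400 = 9.250
ΔCt(Fox7-/-) = 26.390 − 14.610 = 11.780
ΔΔCt = 11.780 − 9.250 = 2.530
Fold change = 2^(−2.530) = 0.1731

0.173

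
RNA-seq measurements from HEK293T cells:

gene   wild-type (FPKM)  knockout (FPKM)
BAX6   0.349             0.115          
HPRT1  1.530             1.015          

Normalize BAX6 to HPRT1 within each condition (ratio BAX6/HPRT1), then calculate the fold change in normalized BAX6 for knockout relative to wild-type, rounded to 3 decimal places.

0.497

BAX6/HPRT1 (wild-type) = 0.349 / 1.530 = 0.2281
BAX6/HPRT1 (knockout) = 0.115 / 1.015 = 0.1133
Fold change = 0.1133 / 0.2281 = 0.4967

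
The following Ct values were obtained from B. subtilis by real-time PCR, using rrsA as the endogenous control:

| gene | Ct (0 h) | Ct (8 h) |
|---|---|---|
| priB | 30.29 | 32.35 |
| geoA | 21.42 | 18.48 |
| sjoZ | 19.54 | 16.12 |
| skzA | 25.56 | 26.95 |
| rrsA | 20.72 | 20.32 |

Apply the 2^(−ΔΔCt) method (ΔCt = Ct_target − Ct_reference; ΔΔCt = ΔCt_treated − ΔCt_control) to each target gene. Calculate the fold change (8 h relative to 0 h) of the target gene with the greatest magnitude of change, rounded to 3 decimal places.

8.112

priB: ΔΔCt = (32.35−20.32) − (30.29−20.72) = 12.03 − 9.57 = 2.46; fold change = 2^-2.46 = 0.182
geoA: ΔΔCt = (18.48−20.32) − (21.42−20.72) = -1.84 − 0.70 = -2.54; fold change = 2^2.54 = 5.816
sjoZ: ΔΔCt = (16.12−20.32) − (19.54−20.72) = -4.20 − (-1.18) = -3.02; fold change = 2^3.02 = 8.112
skzA: ΔΔCt = (26.95−20.32) − (25.56−20.72) = 6.63 − 4.84 = 1.79; fold change = 2^-1.79 = 0.289
sjoZ has the largest |ΔΔCt| = 3.02.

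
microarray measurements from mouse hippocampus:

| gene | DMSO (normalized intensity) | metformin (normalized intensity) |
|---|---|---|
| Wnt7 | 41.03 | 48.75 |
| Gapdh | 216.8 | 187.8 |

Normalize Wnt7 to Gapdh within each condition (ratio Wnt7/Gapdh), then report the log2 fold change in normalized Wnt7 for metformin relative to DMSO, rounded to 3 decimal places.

Wnt7/Gapdh (DMSO) = 41.03 / 216.8 = 0.18925
Wnt7/Gapdh (metformin) = 48.75 / 187.8 = 0.25958
Fold change = 0.25958 / 0.18925 = 1.3716
log2(1.3716) = 0.4559

0.456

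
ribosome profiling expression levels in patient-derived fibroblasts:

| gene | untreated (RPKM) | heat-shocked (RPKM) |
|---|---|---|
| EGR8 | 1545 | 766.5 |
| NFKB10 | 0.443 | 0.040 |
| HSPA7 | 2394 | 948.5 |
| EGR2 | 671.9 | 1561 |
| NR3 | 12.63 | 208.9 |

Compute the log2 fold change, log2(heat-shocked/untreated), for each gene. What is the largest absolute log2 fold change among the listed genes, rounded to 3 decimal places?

log2(766.5/1545) = -1.011  (EGR8)
log2(0.040/0.443) = -3.469  (NFKB10)
log2(948.5/2394) = -1.336  (HSPA7)
log2(1561/671.9) = 1.216  (EGR2)
log2(208.9/12.63) = 4.048  (NR3)
The largest magnitude belongs to NR3.

4.048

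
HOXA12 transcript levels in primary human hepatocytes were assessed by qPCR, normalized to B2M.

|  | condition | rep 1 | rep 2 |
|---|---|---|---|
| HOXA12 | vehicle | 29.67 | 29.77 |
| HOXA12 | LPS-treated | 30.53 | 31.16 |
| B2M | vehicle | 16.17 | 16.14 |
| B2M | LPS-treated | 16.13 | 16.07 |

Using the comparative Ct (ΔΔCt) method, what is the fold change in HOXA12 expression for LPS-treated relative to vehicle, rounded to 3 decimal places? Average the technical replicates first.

0.441

Mean Ct: HOXA12 vehicle 29.720; HOXA12 LPS-treated 30.845; B2M vehicle 16.155; B2M LPS-treated 16.100
ΔCt(vehicle) = 29.720 − 16.155 = 13.565
ΔCt(LPS-treated) = 30.845 − 16.100 = 14.745
ΔΔCt = 14.745 − 13.565 = 1.180
Fold change = 2^(−1.180) = 0.4414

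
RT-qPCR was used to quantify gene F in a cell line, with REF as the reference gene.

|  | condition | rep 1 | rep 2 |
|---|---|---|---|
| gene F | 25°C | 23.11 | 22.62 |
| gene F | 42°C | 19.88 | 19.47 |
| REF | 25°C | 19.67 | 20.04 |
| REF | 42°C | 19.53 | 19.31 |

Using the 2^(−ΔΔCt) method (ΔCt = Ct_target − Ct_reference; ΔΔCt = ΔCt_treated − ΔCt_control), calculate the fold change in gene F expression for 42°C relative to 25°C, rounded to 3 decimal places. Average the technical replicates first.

Mean Ct: gene F 25°C 22.865; gene F 42°C 19.675; REF 25°C 19.855; REF 42°C 19.420
ΔCt(25°C) = 22.865 − 19.855 = 3.010
ΔCt(42°C) = 19.675 − 19.420 = 0.255
ΔΔCt = 0.255 − 3.010 = -2.755
Fold change = 2^(−(-2.755)) = 2^2.755 = 6.7505

6.751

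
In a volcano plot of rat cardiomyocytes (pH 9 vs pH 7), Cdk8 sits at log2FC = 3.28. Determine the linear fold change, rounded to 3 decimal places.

9.714

Fold change = 2^(3.28) = 9.7136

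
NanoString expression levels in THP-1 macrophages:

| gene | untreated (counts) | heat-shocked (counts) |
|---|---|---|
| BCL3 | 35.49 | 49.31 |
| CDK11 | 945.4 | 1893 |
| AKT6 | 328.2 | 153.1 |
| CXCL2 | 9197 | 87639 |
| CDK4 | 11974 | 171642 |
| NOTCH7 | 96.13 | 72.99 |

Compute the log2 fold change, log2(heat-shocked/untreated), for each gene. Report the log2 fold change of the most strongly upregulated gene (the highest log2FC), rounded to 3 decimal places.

log2(49.31/35.49) = 0.474  (BCL3)
log2(1893/945.4) = 1.002  (CDK11)
log2(153.1/328.2) = -1.100  (AKT6)
log2(87639/9197) = 3.252  (CXCL2)
log2(171642/11974) = 3.841  (CDK4)
log2(72.99/96.13) = -0.397  (NOTCH7)
CDK4 is most strongly upregulated.

3.841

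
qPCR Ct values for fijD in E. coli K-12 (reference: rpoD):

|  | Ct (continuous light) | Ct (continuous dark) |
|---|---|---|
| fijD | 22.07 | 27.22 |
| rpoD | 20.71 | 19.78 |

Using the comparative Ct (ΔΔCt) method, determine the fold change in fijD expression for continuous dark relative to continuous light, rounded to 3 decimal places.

ΔCt(continuous light) = 22.070 − 20.710 = 1.360
ΔCt(continuous dark) = 27.220 − 19.780 = 7.440
ΔΔCt = 7.440 − 1.360 = 6.080
Fold change = 2^(−6.080) = 0.0148

0.015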